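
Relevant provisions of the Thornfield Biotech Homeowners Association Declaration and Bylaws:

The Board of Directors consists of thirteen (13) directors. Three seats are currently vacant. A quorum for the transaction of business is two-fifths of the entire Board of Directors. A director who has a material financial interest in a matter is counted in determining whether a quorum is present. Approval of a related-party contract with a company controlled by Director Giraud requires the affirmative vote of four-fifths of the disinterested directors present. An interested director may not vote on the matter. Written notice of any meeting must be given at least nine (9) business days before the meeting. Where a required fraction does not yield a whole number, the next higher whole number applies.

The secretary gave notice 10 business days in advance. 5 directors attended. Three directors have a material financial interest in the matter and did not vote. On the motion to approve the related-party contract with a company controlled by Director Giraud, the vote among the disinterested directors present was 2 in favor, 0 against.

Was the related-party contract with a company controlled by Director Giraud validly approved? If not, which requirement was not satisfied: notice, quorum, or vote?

Invalid — quorum requirement not satisfied.

Notice: 10 business days given; 9 required (10 ≥ 9). Satisfied.
Quorum: 5 present (interested directors count toward quorum); quorum is 6. Not satisfied.
Vote: the related-party contract with a company controlled by Director Giraud requires four-fifths of the disinterested directors present (5 − 3 = 2). 4/5 of 2 = 1.60, rounded up to 2, so 2 affirmative votes are needed; 2 voted in favor. Satisfied. (Moot — without a quorum no business can be validly transacted.)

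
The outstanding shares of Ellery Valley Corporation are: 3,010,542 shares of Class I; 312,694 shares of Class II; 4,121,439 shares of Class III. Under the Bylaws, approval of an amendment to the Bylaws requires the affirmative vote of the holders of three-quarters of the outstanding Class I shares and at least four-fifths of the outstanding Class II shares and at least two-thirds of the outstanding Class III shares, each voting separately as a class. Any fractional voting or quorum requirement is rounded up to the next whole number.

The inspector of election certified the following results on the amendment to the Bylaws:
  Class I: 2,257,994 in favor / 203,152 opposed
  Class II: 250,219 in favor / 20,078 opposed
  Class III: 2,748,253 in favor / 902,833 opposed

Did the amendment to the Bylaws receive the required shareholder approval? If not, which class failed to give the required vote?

Class I: 3/4 of 3010542 = 2257906.50, rounded up to 2257907; 2,257,907 required, 2,257,994 in favor — approved.
Class II: 4/5 of 312694 = 250155.20, rounded up to 250156; 250,156 required, 250,219 in favor — approved.
Class III: 2/3 of 4121439 = 2747626; 2,747,626 required, 2,748,253 in favor — approved.

Approved — every class gave the required vote.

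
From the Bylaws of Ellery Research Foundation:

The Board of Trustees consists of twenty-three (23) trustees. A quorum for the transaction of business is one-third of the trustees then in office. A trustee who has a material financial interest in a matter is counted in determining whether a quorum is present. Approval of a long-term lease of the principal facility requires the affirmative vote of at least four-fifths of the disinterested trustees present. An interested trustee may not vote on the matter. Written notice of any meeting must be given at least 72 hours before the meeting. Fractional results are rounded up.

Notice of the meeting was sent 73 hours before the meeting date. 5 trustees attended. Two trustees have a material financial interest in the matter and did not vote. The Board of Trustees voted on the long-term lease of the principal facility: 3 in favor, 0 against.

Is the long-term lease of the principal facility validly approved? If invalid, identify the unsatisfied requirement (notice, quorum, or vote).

Notice: 73 hours given; 72 required (73 ≥ 72). Satisfied.
Quorum: 5 present (interested trustees count toward quorum); quorum is 8. Not satisfied.
Vote: the long-term lease of the principal facility requires four-fifths of the disinterested trustees present (5 − 2 = 3). 4/5 of 3 = 2.40, rounded up to 3, so 3 affirmative votes are needed; 3 voted in favor. Satisfied. (Moot — without a quorum no business can be validly transacted.)

Invalid — quorum requirement not satisfied.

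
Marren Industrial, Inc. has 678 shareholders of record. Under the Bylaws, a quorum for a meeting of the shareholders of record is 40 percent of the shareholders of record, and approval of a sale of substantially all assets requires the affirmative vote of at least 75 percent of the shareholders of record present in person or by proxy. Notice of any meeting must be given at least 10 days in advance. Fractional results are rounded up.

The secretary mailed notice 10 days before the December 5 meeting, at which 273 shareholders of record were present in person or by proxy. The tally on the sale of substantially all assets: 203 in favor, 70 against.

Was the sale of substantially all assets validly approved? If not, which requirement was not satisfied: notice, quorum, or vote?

Invalid — vote requirement not satisfied.

Notice: 10 days given; 10 required. Satisfied.
Quorum: 40% of 678 = 271.20, rounded up to 272; 273 present. Satisfied.
Vote: requires three-fourths of those present (273); 3/4 of 273 = 204.75, rounded up to 205, so 205 needed; 203 in favor. Not satisfied.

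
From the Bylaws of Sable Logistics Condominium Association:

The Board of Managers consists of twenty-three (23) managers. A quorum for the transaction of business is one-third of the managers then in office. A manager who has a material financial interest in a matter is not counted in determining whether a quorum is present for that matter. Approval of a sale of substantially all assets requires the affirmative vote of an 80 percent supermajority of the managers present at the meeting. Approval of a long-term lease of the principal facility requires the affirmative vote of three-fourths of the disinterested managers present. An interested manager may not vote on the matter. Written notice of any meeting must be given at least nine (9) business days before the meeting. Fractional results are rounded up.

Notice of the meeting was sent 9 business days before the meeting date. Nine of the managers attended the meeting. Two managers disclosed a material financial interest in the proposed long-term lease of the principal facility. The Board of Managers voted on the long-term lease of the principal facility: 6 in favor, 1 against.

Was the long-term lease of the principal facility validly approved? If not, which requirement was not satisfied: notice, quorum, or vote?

Notice: 9 business days given; 9 required (9 ≥ 9). Satisfied.
Quorum: 9 present, but the 2 interested managers do not count, leaving 7. Quorum is 8. Not satisfied.
Vote: the long-term lease of the principal facility requires three-fourths of the disinterested managers present (9 − 2 = 7). 3/4 of 7 = 5.25, rounded up to 6, so 6 affirmative votes are needed; 6 voted in favor. Satisfied. (Moot — without a quorum no business can be validly transacted.)

Invalid — quorum requirement not satisfied.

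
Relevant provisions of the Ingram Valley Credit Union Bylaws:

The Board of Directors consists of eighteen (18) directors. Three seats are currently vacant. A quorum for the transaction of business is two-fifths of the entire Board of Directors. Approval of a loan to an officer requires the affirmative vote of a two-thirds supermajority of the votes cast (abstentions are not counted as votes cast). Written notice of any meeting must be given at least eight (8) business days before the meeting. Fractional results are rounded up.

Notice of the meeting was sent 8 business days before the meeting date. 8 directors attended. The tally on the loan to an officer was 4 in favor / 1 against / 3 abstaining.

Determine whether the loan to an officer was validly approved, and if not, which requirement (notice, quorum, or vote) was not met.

Notice: 8 business days given; 8 required (8 ≥ 8). Satisfied.
Quorum: 8 present; quorum is 8. Satisfied.
Vote: the loan to an officer requires two-thirds of the votes cast (8 present − 3 abstaining = 5). 2/3 of 5 = 3.33, rounded up to 4, so 4 affirmative votes are needed; 4 voted in favor. Satisfied.

Valid — all requirements satisfied.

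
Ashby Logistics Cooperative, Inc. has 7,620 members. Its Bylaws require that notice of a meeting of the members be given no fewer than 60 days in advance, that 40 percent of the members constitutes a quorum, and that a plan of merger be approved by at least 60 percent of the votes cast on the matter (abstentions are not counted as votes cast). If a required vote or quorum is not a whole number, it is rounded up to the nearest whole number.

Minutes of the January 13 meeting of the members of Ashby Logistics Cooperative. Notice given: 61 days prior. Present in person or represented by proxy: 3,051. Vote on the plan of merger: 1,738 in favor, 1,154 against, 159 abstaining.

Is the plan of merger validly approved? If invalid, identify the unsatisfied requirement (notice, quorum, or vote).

Notice: 61 days given; 60 required. Satisfied.
Quorum: 40% of 7,620 = 3,048; 3,051 present. Satisfied.
Vote: requires three-fifths of the votes cast (3,051 − 159 abstaining = 2,892); 3/5 of 2892 = 1735.20, rounded up to 1736, so 1,736 needed; 1,738 in favor. Satisfied.

Valid — all requirements satisfied.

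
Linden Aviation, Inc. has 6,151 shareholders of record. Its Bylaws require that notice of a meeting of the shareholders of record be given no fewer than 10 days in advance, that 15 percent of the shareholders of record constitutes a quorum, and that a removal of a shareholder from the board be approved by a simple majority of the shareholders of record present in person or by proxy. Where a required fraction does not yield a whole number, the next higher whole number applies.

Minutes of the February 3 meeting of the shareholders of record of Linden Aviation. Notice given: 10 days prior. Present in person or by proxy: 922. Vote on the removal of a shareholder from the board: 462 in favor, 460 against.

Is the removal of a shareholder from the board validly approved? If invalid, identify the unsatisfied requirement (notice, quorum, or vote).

Notice: 10 days given; 10 required. Satisfied.
Quorum: 15% of 6,151 = 922.65, rounded up to 923; 922 present. Not satisfied.
Vote: requires a majority of those present (922); a majority of 922 is 462, so 462 needed; 462 in favor. Satisfied.

Invalid — quorum requirement not satisfied.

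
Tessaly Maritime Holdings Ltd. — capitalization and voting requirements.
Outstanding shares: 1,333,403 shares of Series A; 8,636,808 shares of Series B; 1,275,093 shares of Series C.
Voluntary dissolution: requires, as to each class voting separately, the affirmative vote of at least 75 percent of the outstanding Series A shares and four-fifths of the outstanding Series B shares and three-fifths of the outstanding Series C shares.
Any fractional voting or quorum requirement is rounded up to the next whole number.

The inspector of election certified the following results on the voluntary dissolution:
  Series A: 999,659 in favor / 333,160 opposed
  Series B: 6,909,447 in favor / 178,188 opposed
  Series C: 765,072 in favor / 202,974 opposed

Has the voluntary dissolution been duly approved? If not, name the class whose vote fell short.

Series A: 3/4 of 1333403 = 1000052.25, rounded up to 1000053; 1,000,053 required, 999,659 in favor — not approved.
Series B: 4/5 of 8636808 = 6909446.40, rounded up to 6909447; 6,909,447 required, 6,909,447 in favor — approved.
Series C: 3/5 of 1275093 = 765055.80, rounded up to 765056; 765,056 required, 765,072 in favor — approved.

Not approved — the Series A shares did not give the required vote.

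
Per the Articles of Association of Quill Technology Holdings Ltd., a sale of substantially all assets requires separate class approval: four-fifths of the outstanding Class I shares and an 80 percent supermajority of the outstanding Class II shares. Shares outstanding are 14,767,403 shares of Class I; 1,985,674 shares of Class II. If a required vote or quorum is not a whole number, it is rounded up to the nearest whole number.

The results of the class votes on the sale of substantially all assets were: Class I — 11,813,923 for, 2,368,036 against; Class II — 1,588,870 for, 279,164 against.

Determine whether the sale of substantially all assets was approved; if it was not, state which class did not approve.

Class I: 4/5 of 14767403 = 11813922.40, rounded up to 11813923; 11,813,923 required, 11,813,923 in favor — approved.
Class II: 4/5 of 1985674 = 1588539.20, rounded up to 1588540; 1,588,540 required, 1,588,870 in favor — approved.

Approved — every class gave the required vote.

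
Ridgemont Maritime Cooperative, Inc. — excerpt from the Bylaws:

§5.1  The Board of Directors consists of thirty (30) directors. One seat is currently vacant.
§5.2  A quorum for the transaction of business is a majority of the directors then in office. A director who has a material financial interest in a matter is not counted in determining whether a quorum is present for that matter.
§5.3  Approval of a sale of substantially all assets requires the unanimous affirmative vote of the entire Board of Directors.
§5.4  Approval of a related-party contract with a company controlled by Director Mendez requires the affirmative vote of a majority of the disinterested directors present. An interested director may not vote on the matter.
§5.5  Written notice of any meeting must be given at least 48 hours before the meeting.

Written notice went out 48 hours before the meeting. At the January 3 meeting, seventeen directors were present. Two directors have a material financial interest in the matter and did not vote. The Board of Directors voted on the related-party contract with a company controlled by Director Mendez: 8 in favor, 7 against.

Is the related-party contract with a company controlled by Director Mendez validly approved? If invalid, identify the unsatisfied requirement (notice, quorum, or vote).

Valid — all requirements satisfied.

Notice: 48 hours given; 48 required (48 ≥ 48). Satisfied.
Quorum: 17 present, but the 2 interested directors do not count, leaving 15. Quorum is 15. Satisfied.
Vote: the related-party contract with a company controlled by Director Mendez requires a majority of the disinterested directors present (17 − 2 = 15). A majority of 15 is 8, so 8 affirmative votes are needed; 8 voted in favor. Satisfied.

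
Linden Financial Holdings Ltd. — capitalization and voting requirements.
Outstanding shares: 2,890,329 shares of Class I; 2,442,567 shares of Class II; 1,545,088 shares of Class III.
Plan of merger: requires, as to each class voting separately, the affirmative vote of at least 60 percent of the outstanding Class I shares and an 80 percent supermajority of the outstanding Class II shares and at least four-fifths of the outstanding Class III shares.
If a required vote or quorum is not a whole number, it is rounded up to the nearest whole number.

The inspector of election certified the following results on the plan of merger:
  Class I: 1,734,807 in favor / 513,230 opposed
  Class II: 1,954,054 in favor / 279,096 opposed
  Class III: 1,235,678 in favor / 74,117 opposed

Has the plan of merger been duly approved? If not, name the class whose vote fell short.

Class I: 3/5 of 2890329 = 1734197.40, rounded up to 1734198; 1,734,198 required, 1,734,807 in favor — approved.
Class II: 4/5 of 2442567 = 1954053.60, rounded up to 1954054; 1,954,054 required, 1,954,054 in favor — approved.
Class III: 4/5 of 1545088 = 1236070.40, rounded up to 1236071; 1,236,071 required, 1,235,678 in favor — not approved.

Not approved — the Class III shares did not give the required vote.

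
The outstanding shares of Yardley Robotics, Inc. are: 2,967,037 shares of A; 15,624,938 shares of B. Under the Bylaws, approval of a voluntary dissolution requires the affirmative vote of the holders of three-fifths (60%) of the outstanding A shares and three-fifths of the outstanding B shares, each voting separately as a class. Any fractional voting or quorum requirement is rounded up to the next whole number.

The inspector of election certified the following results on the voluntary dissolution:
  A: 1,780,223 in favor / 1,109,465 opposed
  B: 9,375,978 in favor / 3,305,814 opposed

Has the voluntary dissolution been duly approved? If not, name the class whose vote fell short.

A: 3/5 of 2967037 = 1780222.20, rounded up to 1780223; 1,780,223 required, 1,780,223 in favor — approved.
B: 3/5 of 15624938 = 9374962.80, rounded up to 9374963; 9,374,963 required, 9,375,978 in favor — approved.

Approved — every class gave the required vote.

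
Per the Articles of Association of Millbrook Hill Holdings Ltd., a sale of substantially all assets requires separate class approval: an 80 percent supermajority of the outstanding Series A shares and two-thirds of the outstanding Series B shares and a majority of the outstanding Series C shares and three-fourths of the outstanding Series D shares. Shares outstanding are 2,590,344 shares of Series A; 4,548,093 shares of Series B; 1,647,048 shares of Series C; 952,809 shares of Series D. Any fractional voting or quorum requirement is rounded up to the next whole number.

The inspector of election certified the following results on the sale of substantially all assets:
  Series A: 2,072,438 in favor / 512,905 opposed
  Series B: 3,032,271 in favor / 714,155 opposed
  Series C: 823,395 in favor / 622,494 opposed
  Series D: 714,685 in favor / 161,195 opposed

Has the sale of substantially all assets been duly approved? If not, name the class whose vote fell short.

Series A: 4/5 of 2590344 = 2072275.20, rounded up to 2072276; 2,072,276 required, 2,072,438 in favor — approved.
Series B: 2/3 of 4548093 = 3032062; 3,032,062 required, 3,032,271 in favor — approved.
Series C: a majority of 1647048 is 823525; 823,525 required, 823,395 in favor — not approved.
Series D: 3/4 of 952809 = 714606.75, rounded up to 714607; 714,607 required, 714,685 in favor — approved.

Not approved — the Series C shares did not give the required vote.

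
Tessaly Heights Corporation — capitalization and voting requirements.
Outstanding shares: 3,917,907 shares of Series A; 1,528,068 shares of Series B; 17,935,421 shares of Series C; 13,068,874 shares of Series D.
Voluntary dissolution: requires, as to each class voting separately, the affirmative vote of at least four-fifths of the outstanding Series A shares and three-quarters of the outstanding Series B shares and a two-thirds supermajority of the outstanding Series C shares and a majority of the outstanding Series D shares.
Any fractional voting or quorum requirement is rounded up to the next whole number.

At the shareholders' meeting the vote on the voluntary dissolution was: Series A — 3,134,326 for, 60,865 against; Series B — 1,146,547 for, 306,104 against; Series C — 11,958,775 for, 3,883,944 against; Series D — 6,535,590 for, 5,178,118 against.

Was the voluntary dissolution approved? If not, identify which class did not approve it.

Series A: 4/5 of 3917907 = 3134325.60, rounded up to 3134326; 3,134,326 required, 3,134,326 in favor — approved.
Series B: 3/4 of 1528068 = 1146051; 1,146,051 required, 1,146,547 in favor — approved.
Series C: 2/3 of 17935421 = 11956947.33, rounded up to 11956948; 11,956,948 required, 11,958,775 in favor — approved.
Series D: a majority of 13068874 is 6534438; 6,534,438 required, 6,535,590 in favor — approved.

Approved — every class gave the required vote.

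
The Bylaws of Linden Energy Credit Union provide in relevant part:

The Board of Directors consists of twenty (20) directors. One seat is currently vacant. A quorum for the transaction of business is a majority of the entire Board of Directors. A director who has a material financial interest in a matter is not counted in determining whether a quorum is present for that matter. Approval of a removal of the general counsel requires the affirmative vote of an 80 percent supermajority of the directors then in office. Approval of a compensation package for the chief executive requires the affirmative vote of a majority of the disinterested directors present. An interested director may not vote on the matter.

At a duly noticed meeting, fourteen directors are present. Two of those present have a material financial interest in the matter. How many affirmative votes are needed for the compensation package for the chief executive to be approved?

The compensation package for the chief executive requires a majority of the disinterested directors present (14 − 2 = 12).
A majority of 12 is 7.

7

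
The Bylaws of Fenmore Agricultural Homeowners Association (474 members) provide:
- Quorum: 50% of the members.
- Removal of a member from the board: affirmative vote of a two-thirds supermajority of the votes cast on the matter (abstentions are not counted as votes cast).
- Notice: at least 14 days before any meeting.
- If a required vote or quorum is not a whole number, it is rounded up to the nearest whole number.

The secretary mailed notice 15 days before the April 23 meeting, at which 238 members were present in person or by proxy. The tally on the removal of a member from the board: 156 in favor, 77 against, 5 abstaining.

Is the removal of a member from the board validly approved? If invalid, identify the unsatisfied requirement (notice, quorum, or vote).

Valid — all requirements satisfied.

Notice: 15 days given; 14 required. Satisfied.
Quorum: 50% of 474 = 237; 238 present. Satisfied.
Vote: requires two-thirds of the votes cast (238 − 5 abstaining = 233); 2/3 of 233 = 155.33, rounded up to 156, so 156 needed; 156 in favor. Satisfied.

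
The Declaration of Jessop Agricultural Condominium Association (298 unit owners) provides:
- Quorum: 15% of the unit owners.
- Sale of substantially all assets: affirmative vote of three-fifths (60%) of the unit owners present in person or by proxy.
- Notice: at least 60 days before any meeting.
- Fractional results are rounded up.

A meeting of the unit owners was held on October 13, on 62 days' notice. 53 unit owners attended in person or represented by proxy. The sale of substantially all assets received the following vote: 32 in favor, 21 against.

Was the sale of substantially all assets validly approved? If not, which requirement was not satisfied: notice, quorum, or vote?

Notice: 62 days given; 60 required. Satisfied.
Quorum: 15% of 298 = 44.70, rounded up to 45; 53 present. Satisfied.
Vote: requires three-fifths of those present (53); 3/5 of 53 = 31.80, rounded up to 32, so 32 needed; 32 in favor. Satisfied.

Valid — all requirements satisfied.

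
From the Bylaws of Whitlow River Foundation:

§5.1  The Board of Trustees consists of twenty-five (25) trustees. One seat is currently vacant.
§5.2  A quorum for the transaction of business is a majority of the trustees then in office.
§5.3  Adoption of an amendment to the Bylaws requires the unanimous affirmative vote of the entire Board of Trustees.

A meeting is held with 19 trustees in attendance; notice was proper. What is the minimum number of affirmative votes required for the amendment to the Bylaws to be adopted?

25

The amendment to the Bylaws requires the unanimous vote of the entire Board of Trustees (25).
Unanimous means all 25.
(Only 19 can vote, so the amendment to the Bylaws cannot pass at this meeting, but the required vote is still 25.)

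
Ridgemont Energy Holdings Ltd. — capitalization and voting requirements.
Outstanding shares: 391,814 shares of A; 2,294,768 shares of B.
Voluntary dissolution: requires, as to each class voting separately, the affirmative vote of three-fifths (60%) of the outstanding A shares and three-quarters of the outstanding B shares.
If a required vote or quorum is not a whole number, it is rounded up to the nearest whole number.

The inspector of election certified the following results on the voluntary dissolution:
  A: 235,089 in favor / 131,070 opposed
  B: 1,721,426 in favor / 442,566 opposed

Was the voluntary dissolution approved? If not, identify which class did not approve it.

Approved — every class gave the required vote.

A: 3/5 of 391814 = 235088.40, rounded up to 235089; 235,089 required, 235,089 in favor — approved.
B: 3/4 of 2294768 = 1721076; 1,721,076 required, 1,721,426 in favor — approved.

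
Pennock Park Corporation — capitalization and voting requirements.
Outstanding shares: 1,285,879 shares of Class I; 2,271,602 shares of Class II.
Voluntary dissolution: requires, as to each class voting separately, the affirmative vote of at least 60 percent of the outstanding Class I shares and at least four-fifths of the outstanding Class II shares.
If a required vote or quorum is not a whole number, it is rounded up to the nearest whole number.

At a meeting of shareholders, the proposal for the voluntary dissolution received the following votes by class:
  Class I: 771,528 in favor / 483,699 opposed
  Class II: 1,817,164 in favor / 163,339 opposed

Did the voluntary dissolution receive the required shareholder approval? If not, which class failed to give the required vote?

Class I: 3/5 of 1285879 = 771527.40, rounded up to 771528; 771,528 required, 771,528 in favor — approved.
Class II: 4/5 of 2271602 = 1817281.60, rounded up to 1817282; 1,817,282 required, 1,817,164 in favor — not approved.

Not approved — the Class II shares did not give the required vote.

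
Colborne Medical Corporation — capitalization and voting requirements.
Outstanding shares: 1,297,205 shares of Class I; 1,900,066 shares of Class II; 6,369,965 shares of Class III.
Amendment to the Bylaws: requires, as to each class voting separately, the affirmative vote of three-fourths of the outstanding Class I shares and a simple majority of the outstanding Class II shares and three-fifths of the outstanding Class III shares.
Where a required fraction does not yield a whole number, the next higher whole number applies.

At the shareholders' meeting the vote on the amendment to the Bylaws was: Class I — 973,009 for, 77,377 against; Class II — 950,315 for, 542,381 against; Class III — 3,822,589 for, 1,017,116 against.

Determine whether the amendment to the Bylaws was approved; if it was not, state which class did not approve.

Class I: 3/4 of 1297205 = 972903.75, rounded up to 972904; 972,904 required, 973,009 in favor — approved.
Class II: a majority of 1900066 is 950034; 950,034 required, 950,315 in favor — approved.
Class III: 3/5 of 6369965 = 3821979; 3,821,979 required, 3,822,589 in favor — approved.

Approved — every class gave the required vote.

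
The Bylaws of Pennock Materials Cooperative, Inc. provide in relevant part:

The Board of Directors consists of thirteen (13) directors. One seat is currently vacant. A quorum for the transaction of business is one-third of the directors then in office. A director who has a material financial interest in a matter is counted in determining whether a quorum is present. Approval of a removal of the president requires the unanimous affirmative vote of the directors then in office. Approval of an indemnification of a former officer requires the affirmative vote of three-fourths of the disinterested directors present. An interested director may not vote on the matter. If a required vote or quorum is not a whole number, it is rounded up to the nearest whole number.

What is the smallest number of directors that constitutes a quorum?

1/3 of 12 = 4.

4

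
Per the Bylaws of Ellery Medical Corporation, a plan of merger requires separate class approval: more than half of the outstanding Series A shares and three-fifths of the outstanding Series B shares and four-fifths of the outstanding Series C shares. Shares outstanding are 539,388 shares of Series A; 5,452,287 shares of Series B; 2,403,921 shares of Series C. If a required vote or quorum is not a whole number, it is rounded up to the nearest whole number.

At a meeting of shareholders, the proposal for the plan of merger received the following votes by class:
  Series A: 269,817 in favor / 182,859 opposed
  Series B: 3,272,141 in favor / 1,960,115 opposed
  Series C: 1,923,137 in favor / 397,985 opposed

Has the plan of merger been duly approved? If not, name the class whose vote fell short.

Approved — every class gave the required vote.

Series A: a majority of 539388 is 269695; 269,695 required, 269,817 in favor — approved.
Series B: 3/5 of 5452287 = 3271372.20, rounded up to 3271373; 3,271,373 required, 3,272,141 in favor — approved.
Series C: 4/5 of 2403921 = 1923136.80, rounded up to 1923137; 1,923,137 required, 1,923,137 in favor — approved.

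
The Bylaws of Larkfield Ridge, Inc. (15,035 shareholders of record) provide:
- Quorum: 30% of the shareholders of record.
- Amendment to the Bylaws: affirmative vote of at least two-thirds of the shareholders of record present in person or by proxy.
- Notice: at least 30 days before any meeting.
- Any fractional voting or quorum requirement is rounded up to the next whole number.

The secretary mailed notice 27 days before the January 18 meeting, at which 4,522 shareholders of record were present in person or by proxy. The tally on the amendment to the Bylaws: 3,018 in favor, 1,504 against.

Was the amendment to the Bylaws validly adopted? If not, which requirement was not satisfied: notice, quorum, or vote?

Invalid — notice requirement not satisfied.

Notice: 27 days given; 30 required. Not satisfied.
Quorum: 30% of 15,035 = 4,510.50, rounded up to 4,511; 4,522 present. Satisfied.
Vote: requires two-thirds of those present (4,522); 2/3 of 4522 = 3014.67, rounded up to 3015, so 3,015 needed; 3,018 in favor. Satisfied.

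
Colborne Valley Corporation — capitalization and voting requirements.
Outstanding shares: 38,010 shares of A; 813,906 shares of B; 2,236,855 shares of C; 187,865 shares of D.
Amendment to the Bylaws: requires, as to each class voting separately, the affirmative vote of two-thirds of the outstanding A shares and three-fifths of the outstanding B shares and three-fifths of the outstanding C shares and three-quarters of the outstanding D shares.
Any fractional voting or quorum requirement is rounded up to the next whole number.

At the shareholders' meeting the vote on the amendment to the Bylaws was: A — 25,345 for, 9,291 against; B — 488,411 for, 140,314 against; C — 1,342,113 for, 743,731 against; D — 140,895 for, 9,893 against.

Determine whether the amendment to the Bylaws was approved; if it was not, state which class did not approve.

A: 2/3 of 38010 = 25340; 25,340 required, 25,345 in favor — approved.
B: 3/5 of 813906 = 488343.60, rounded up to 488344; 488,344 required, 488,411 in favor — approved.
C: 3/5 of 2236855 = 1342113; 1,342,113 required, 1,342,113 in favor — approved.
D: 3/4 of 187865 = 140898.75, rounded up to 140899; 140,899 required, 140,895 in favor — not approved.

Not approved — the D shares did not give the required vote.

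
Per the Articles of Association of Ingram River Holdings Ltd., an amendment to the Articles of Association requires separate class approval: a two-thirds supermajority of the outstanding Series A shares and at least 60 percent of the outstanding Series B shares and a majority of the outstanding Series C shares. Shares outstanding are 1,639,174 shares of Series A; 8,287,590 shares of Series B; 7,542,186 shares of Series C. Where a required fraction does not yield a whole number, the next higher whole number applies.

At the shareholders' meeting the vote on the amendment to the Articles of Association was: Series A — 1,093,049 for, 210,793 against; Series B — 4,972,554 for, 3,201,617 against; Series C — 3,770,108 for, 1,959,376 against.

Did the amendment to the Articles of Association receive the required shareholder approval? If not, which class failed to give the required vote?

Series A: 2/3 of 1639174 = 1092782.67, rounded up to 1092783; 1,092,783 required, 1,093,049 in favor — approved.
Series B: 3/5 of 8287590 = 4972554; 4,972,554 required, 4,972,554 in favor — approved.
Series C: a majority of 7542186 is 3771094; 3,771,094 required, 3,770,108 in favor — not approved.

Not approved — the Series C shares did not give the required vote.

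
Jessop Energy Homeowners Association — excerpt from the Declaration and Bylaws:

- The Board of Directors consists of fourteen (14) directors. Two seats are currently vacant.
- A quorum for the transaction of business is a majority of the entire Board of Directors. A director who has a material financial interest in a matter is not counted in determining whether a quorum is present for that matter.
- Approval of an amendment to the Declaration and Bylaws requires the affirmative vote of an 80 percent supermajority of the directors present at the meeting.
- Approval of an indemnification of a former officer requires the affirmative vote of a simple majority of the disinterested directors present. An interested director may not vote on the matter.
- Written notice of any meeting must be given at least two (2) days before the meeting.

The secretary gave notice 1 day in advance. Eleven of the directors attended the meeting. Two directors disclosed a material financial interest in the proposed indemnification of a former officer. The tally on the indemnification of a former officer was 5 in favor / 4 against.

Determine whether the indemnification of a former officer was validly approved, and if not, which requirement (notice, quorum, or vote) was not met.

Notice: 1 day given; 2 required (1 < 2). Not satisfied.
Quorum: 11 present, but the 2 interested directors do not count, leaving 9. Quorum is 8. Satisfied.
Vote: the indemnification of a former officer requires a majority of the disinterested directors present (11 − 2 = 9). A majority of 9 is 5, so 5 affirmative votes are needed; 5 voted in favor. Satisfied.

Invalid — notice requirement not satisfied.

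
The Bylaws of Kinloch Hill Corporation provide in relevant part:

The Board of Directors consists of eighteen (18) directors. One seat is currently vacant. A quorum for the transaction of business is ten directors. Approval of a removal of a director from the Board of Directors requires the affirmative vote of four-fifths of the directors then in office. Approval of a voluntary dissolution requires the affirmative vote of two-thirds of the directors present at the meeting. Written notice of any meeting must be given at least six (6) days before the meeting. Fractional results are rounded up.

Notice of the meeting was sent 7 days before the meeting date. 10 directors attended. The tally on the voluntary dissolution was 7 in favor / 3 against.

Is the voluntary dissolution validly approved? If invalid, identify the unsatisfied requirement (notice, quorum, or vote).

Notice: 7 days given; 6 required (7 ≥ 6). Satisfied.
Quorum: 10 present; quorum is 10. Satisfied.
Vote: the voluntary dissolution requires two-thirds of the directors present (10). 2/3 of 10 = 6.67, rounded up to 7, so 7 affirmative votes are needed; 7 voted in favor. Satisfied.

Valid — all requirements satisfied.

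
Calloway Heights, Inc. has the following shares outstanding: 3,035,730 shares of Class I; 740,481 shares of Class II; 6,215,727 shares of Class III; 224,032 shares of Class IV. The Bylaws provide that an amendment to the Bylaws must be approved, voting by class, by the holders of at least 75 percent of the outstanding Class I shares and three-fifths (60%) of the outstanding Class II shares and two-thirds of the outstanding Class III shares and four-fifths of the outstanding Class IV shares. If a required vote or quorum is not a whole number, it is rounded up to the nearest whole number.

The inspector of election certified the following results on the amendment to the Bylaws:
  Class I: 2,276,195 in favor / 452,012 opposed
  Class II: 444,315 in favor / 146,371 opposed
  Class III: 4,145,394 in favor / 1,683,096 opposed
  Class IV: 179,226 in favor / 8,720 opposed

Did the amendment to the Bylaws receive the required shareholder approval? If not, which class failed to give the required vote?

Class I: 3/4 of 3035730 = 2276797.50, rounded up to 2276798; 2,276,798 required, 2,276,195 in favor — not approved.
Class II: 3/5 of 740481 = 444288.60, rounded up to 444289; 444,289 required, 444,315 in favor — approved.
Class III: 2/3 of 6215727 = 4143818; 4,143,818 required, 4,145,394 in favor — approved.
Class IV: 4/5 of 224032 = 179225.60, rounded up to 179226; 179,226 required, 179,226 in favor — approved.

Not approved — the Class I shares did not give the required vote.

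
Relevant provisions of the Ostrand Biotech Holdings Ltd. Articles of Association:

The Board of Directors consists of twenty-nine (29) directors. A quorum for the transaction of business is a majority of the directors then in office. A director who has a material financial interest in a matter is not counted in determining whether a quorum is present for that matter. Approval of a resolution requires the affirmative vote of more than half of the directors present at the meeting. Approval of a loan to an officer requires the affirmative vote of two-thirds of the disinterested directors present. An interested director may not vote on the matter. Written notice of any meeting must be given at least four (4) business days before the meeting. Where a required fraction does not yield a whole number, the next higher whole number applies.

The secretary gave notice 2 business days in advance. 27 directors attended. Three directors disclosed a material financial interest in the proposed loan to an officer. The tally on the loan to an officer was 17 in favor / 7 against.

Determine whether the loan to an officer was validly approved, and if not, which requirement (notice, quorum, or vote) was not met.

Invalid — notice requirement not satisfied.

Notice: 2 business days given; 4 required (2 < 4). Not satisfied.
Quorum: 27 present, but the 3 interested directors do not count, leaving 24. Quorum is 15. Satisfied.
Vote: the loan to an officer requires two-thirds of the disinterested directors present (27 − 3 = 24). 2/3 of 24 = 16, so 16 affirmative votes are needed; 17 voted in favor. Satisfied.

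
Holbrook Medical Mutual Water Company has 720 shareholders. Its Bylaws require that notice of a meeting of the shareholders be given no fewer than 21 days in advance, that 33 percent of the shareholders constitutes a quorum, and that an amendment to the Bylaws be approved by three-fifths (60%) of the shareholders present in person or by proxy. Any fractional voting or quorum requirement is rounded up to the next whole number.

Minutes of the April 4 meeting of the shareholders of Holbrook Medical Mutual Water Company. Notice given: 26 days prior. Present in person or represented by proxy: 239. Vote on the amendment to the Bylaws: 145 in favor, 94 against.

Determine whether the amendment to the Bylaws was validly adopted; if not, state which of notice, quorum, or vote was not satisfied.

Valid — all requirements satisfied.

Notice: 26 days given; 21 required. Satisfied.
Quorum: 33% of 720 = 237.60, rounded up to 238; 239 present. Satisfied.
Vote: requires three-fifths of those present (239); 3/5 of 239 = 143.40, rounded up to 144, so 144 needed; 145 in favor. Satisfied.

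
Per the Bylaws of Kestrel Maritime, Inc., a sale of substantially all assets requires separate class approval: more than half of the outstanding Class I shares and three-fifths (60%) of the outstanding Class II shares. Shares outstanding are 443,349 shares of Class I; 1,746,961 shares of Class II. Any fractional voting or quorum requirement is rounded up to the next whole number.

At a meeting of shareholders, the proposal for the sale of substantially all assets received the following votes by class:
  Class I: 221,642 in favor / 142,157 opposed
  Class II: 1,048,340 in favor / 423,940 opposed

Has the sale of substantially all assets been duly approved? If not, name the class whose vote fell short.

Class I: a majority of 443349 is 221675; 221,675 required, 221,642 in favor — not approved.
Class II: 3/5 of 1746961 = 1048176.60, rounded up to 1048177; 1,048,177 required, 1,048,340 in favor — approved.

Not approved — the Class I shares did not give the required vote.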